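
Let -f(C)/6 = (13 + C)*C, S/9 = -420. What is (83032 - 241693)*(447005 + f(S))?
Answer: 13484369124855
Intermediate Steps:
S = -3780 (S = 9*(-420) = -3780)
f(C) = -6*C*(13 + C) (f(C) = -6*(13 + C)*C = -6*C*(13 + C))
(83032 - 241693)*(447005 + f(S)) = (83032 - 241693)*(447005 - 6*(-3780)*(13 - 3780)) = -158661*(447005 - 6*(-3780)*(-3767)) = -158661*(447005 - 85435560) = -158661*(-84988555) = 13484369124855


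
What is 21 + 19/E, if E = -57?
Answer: 62/3 ≈ 20.667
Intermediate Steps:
21 + 19/E = 21 + 19/(-57) = 21 + 19*(-1/57) = 21 - ⅓ = 62/3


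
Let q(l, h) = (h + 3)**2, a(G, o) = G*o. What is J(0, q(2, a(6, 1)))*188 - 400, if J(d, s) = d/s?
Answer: -400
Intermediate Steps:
q(l, h) = (3 + h)**2
J(0, q(2, a(6, 1)))*188 - 400 = (0/((3 + 6*1)**2))*188 - 400 = (0/((3 + 6)**2))*188 - 400 = (0/(9**2))*188 - 400 = (0/81)*188 - 400 = (0*(1/81))*188 - 400 = 0*188 - 400 = 0 - 400 = -400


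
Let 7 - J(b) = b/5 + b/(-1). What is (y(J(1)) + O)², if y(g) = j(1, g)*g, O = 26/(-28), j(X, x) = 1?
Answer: 231361/4900 ≈ 47.217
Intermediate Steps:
J(b) = 7 + 4*b/5 (J(b) = 7 - (b/5 + b/(-1)) = 7 - (b*(⅕) + b*(-1)) = 7 - (b/5 - b) = 7 - (-4)*b/5 = 7 + 4*b/5)
O = -13/14 (O = 26*(-1/28) = -13/14 ≈ -0.92857)
y(g) = g (y(g) = 1*g = g)
(y(J(1)) + O)² = ((7 + (⅘)*1) - 13/14)² = ((7 + ⅘) - 13/14)² = (39/5 - 13/14)² = (481/70)² = 231361/4900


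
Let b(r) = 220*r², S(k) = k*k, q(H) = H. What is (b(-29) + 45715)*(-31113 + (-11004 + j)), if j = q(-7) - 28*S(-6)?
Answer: -9952062020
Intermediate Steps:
S(k) = k²
j = -1015 (j = -7 - 28*(-6)² = -7 - 28*36 = -7 - 1008 = -1015)
(b(-29) + 45715)*(-31113 + (-11004 + j)) = (220*(-29)² + 45715)*(-31113 + (-11004 - 1015)) = (220*841 + 45715)*(-31113 - 12019) = (185020 + 45715)*(-43132) = 230735*(-43132) = -9952062020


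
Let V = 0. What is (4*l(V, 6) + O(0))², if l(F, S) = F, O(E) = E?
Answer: 0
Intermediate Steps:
(4*l(V, 6) + O(0))² = (4*0 + 0)² = (0 + 0)² = 0² = 0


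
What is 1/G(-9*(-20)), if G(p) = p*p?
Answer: 1/32400 ≈ 3.0864e-5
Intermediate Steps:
G(p) = p²
1/G(-9*(-20)) = 1/((-9*(-20))²) = 1/(180²) = 1/32400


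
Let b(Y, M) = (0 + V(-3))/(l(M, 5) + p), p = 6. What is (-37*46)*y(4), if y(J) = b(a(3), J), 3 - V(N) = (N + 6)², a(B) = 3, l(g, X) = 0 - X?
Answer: 10212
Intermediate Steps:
l(g, X) = -X
V(N) = 3 - (6 + N)² (V(N) = 3 - (N + 6)² = 3 - (6 + N)²)
b(Y, M) = -6 (b(Y, M) = (0 + (3 - (6 - 3)²))/(-1*5 + 6) = (0 + (3 - 1*3²))/(-5 + 6) = (0 + (3 - 1*9))/1 = (0 + (3 - 9))*1 = (0 - 6)*1 = -6*1 = -6)
y(J) = -6
(-37*46)*y(4) = -37*46*(-6) = -1702*(-6) = 10212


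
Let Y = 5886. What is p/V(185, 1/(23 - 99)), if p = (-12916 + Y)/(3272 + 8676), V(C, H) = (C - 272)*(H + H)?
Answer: -66785/259869 ≈ -0.25699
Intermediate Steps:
V(C, H) = 2*H*(-272 + C) (V(C, H) = (-272 + C)*(2*H) = 2*H*(-272 + C))
p = -3515/5974 (p = (-12916 + 5886)/(3272 + 8676) = -7030/11948 = -7030*1/11948 = -3515/5974 ≈ -0.58838)
p/V(185, 1/(23 - 99)) = -3515*(23 - 99)/(2*(-272 + 185))/5974 = -3515/(5974*(2*(-87)/(-76))) = -3515/(5974*(2*(-1/76)*(-87))) = -3515/(5974*87/38) = -3515/5974*38/87 = -66785/259869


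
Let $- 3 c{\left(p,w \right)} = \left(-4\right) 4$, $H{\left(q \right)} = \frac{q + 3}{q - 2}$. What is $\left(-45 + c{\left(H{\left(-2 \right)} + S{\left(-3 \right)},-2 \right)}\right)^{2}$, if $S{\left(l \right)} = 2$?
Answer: $\frac{14161}{9} \approx 1573.4$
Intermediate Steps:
$H{\left(q \right)} = \frac{3 + q}{-2 + q}$
$c{\left(p,w \right)} = \frac{16}{3}$ ($c{\left(p,w \right)} = - \frac{\left(-4\right) 4}{3} = \left(- \frac{1}{3}\right) \left(-16\right) = \frac{16}{3}$)
$\left(-45 + c{\left(H{\left(-2 \right)} + S{\left(-3 \right)},-2 \right)}\right)^{2} = \left(-45 + \frac{16}{3}\right)^{2} = \left(- \frac{119}{3}\right)^{2} = \frac{14161}{9}$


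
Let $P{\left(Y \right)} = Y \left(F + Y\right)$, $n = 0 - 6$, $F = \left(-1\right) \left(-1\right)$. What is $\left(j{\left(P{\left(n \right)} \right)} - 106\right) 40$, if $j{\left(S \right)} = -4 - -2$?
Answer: $-4320$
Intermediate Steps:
$F = 1$
$n = -6$ ($n = 0 - 6 = -6$)
$P{\left(Y \right)} = Y \left(1 + Y\right)$
$j{\left(S \right)} = -2$ ($j{\left(S \right)} = -4 + 2 = -2$)
$\left(j{\left(P{\left(n \right)} \right)} - 106\right) 40 = \left(-2 - 106\right) 40 = \left(-108\right) 40 = -4320$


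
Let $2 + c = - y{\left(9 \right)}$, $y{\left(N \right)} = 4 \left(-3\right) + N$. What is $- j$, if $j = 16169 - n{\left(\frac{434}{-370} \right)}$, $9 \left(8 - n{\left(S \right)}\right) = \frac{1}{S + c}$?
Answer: $- \frac{4654183}{288} \approx -16160.0$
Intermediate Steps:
$y{\left(N \right)} = -12 + N$
$c = 1$ ($c = -2 - \left(-12 + 9\right) = -2 - -3 = -2 + 3 = 1$)
$n{\left(S \right)} = 8 - \frac{1}{9 \left(1 + S\right)}$ ($n{\left(S \right)} = 8 - \frac{1}{9 \left(S + 1\right)} = 8 - \frac{1}{9 \left(1 + S\right)}$)
$j = \frac{4654183}{288}$ ($j = 16169 - \frac{71 + 72 \frac{434}{-370}}{9 \left(1 + \frac{434}{-370}\right)} = 16169 - \frac{71 + 72 \cdot 434 \left(- \frac{1}{370}\right)}{9 \left(1 + 434 \left(- \frac{1}{370}\right)\right)} = 16169 - \frac{71 + 72 \left(- \frac{217}{185}\right)}{9 \left(1 - \frac{217}{185}\right)} = 16169 - \frac{71 - \frac{15624}{185}}{9 \left(- \frac{32}{185}\right)} = 16169 - \frac{1}{9} \left(- \frac{185}{32}\right) \left(- \frac{2489}{185}\right) = 16169 - \frac{2489}{288} = \frac{4654183}{288} \approx 16160.0$)
$- j = \left(-1\right) \frac{4654183}{288} = - \frac{4654183}{288}$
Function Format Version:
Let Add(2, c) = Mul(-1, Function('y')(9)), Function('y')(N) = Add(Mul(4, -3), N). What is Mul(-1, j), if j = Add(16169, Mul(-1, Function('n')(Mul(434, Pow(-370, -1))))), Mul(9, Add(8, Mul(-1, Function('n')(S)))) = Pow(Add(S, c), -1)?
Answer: Rational(-4654183, 288) ≈ -16160.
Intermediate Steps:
Function('y')(N) = Add(-12, N)
c = 1 (c = Add(-2, Mul(-1, Add(-12, 9))) = Add(-2, Mul(-1, -3)) = Add(-2, 3) = 1)
Function('n')(S) = Add(8, Mul(Rational(-1, 9), Pow(Add(1, S), -1))) (Function('n')(S) = Add(8, Mul(Rational(-1, 9), Pow(Add(S, 1), -1))) = Add(8, Mul(Rational(-1, 9), Pow(Add(1, S), -1))))
j = Rational(4654183, 288) (j = Add(16169, Mul(-1, Mul(Rational(1, 9), Pow(Add(1, Mul(434, Pow(-370, -1))), -1), Add(71, Mul(72, Mul(434, Pow(-370, -1))))))) = Add(16169, Mul(-1, Mul(Rational(1, 9), Pow(Add(1, Mul(434, Rational(-1, 370))), -1), Add(71, Mul(72, Mul(434, Rational(-1, 370))))))) = Add(16169, Mul(-1, Mul(Rational(1, 9), Pow(Add(1, Rational(-217, 185)), -1), Add(71, Mul(72, Rational(-217, 185)))))) = Add(16169, Mul(-1, Mul(Rational(1, 9), Pow(Rational(-32, 185), -1), Add(71, Rational(-15624, 185))))) = Add(16169, Mul(-1, Mul(Rational(1, 9), Rational(-185, 32), Rational(-2489, 185)))) = Add(16169, Mul(-1, Rational(2489, 288))) = Add(16169, Rational(-2489, 288)) = Rational(4654183, 288) ≈ 16160.)
Mul(-1, j) = Mul(-1, Rational(4654183, 288)) = Rational(-4654183, 288)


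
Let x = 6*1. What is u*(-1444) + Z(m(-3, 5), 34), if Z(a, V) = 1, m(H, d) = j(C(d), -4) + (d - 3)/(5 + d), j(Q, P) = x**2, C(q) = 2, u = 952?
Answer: -1374687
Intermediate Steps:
x = 6
j(Q, P) = 36 (j(Q, P) = 6**2 = 36)
m(H, d) = 36 + (-3 + d)/(5 + d) (m(H, d) = 36 + (d - 3)/(5 + d) = 36 + (-3 + d)/(5 + d))
u*(-1444) + Z(m(-3, 5), 34) = 952*(-1444) + 1 = -1374688 + 1 = -1374687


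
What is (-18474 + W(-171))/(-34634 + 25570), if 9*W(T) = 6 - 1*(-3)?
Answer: 18473/9064 ≈ 2.0381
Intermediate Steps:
W(T) = 1 (W(T) = (6 - 1*(-3))/9 = (6 + 3)/9 = (⅑)*9 = 1)
(-18474 + W(-171))/(-34634 + 25570) = (-18474 + 1)/(-34634 + 25570) = -18473/(-9064) = -18473*(-1/9064) = 18473/9064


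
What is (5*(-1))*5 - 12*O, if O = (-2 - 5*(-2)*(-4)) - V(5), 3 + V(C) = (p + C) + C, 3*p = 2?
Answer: 571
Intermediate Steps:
p = ⅔ (p = (⅓)*2 = ⅔ ≈ 0.66667)
V(C) = -7/3 + 2*C (V(C) = -3 + ((⅔ + C) + C) = -3 + (⅔ + 2*C) = -7/3 + 2*C)
O = -149/3 (O = (-2 - 5*(-2)*(-4)) - (-7/3 + 2*5) = (-2 + 10*(-4)) - (-7/3 + 10) = (-2 - 40) - 1*23/3 = -42 - 23/3 = -149/3 ≈ -49.667)
(5*(-1))*5 - 12*O = (5*(-1))*5 - 12*(-149/3) = -5*5 + 596 = -25 + 596 = 571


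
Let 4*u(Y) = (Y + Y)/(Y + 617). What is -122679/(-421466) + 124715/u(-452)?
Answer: -2168222271474/23812829 ≈ -91053.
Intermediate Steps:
u(Y) = Y/(2*(617 + Y)) (u(Y) = ((Y + Y)/(Y + 617))/4 = ((2*Y)/(617 + Y))/4 = (2*Y/(617 + Y))/4 = Y/(2*(617 + Y)))
-122679/(-421466) + 124715/u(-452) = -122679/(-421466) + 124715/(((1/2)*(-452)/(617 - 452))) = -122679*(-1/421466) + 124715/(((1/2)*(-452)/165)) = 122679/421466 + 124715/(((1/2)*(-452)*(1/165))) = 122679/421466 + 124715/(-226/165) = 122679/421466 + 124715*(-165/226) = 122679/421466 - 20577975/226 = -2168222271474/23812829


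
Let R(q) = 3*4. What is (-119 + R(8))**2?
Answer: 11449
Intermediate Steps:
R(q) = 12
(-119 + R(8))**2 = (-119 + 12)**2 = (-107)**2 = 11449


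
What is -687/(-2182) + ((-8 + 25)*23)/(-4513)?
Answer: 2247269/9847366 ≈ 0.22821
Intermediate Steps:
-687/(-2182) + ((-8 + 25)*23)/(-4513) = -687*(-1/2182) + (17*23)*(-1/4513) = 687/2182 + 391*(-1/4513) = 687/2182 - 391/4513 = 2247269/9847366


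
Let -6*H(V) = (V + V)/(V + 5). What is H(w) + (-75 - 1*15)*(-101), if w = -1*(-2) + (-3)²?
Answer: 436309/48 ≈ 9089.8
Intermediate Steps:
w = 11 (w = 2 + 9 = 11)
H(V) = -V/(3*(5 + V)) (H(V) = -(V + V)/(6*(V + 5)) = -2*V/(6*(5 + V)) = -V/(3*(5 + V)))
H(w) + (-75 - 1*15)*(-101) = -1*11/(15 + 3*11) + (-75 - 1*15)*(-101) = -1*11/(15 + 33) + (-75 - 15)*(-101) = -1*11/48 - 90*(-101) = -1*11*1/48 + 9090 = -11/48 + 9090 = 436309/48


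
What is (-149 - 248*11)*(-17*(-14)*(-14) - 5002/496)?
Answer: 2384564049/248 ≈ 9.6152e+6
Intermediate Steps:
(-149 - 248*11)*(-17*(-14)*(-14) - 5002/496) = (-149 - 2728)*(238*(-14) - 5002*1/496) = -2877*(-3332 - 2501/248) = -2877*(-828837/248) = 2384564049/248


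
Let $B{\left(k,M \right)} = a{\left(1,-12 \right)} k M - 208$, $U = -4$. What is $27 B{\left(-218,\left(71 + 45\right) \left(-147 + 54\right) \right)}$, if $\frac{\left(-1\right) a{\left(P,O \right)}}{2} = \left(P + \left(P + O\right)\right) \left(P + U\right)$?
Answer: $-3809895696$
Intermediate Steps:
$a{\left(P,O \right)} = - 2 \left(-4 + P\right) \left(O + 2 P\right)$ ($a{\left(P,O \right)} = - 2 \left(P + \left(P + O\right)\right) \left(P - 4\right) = - 2 \left(P + \left(O + P\right)\right) \left(-4 + P\right) = - 2 \left(O + 2 P\right) \left(-4 + P\right) = - 2 \left(-4 + P\right) \left(O + 2 P\right)$)
$B{\left(k,M \right)} = -208 - 60 M k$ ($B{\left(k,M \right)} = \left(- 4 \cdot 1^{2} + 8 \left(-12\right) + 16 \cdot 1 - \left(-24\right) 1\right) k M - 208 = \left(\left(-4\right) 1 - 96 + 16 + 24\right) k M - 208 = \left(-4 - 96 + 16 + 24\right) k M - 208 = - 60 k M - 208 = - 60 M k - 208 = -208 - 60 M k$)
$27 B{\left(-218,\left(71 + 45\right) \left(-147 + 54\right) \right)} = 27 \left(-208 - 60 \left(71 + 45\right) \left(-147 + 54\right) \left(-218\right)\right) = 27 \left(-208 - 60 \cdot 116 \left(-93\right) \left(-218\right)\right) = 27 \left(-208 - \left(-647280\right) \left(-218\right)\right) = 27 \left(-208 - 141107040\right) = 27 \left(-141107248\right) = -3809895696$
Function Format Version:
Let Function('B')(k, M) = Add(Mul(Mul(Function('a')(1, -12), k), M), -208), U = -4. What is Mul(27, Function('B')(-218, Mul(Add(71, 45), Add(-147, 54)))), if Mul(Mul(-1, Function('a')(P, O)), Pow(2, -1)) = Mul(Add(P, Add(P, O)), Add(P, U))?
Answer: -3809895696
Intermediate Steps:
Function('a')(P, O) = Mul(-2, Add(-4, P), Add(O, Mul(2, P))) (Function('a')(P, O) = Mul(-2, Mul(Add(P, Add(P, O)), Add(P, -4))) = Mul(-2, Mul(Add(P, Add(O, P)), Add(-4, P))) = Mul(-2, Mul(Add(O, Mul(2, P)), Add(-4, P))) = Mul(-2, Mul(Add(-4, P), Add(O, Mul(2, P)))) = Mul(-2, Add(-4, P), Add(O, Mul(2, P))))
Function('B')(k, M) = Add(-208, Mul(-60, M, k)) (Function('B')(k, M) = Add(Mul(Mul(Add(Mul(-4, Pow(1, 2)), Mul(8, -12), Mul(16, 1), Mul(-2, -12, 1)), k), M), -208) = Add(Mul(Mul(Add(Mul(-4, 1), -96, 16, 24), k), M), -208) = Add(Mul(Mul(Add(-4, -96, 16, 24), k), M), -208) = Add(Mul(Mul(-60, k), M), -208) = Add(Mul(-60, M, k), -208) = Add(-208, Mul(-60, M, k)))
Mul(27, Function('B')(-218, Mul(Add(71, 45), Add(-147, 54)))) = Mul(27, Add(-208, Mul(-60, Mul(Add(71, 45), Add(-147, 54)), -218))) = Mul(27, Add(-208, Mul(-60, Mul(116, -93), -218))) = Mul(27, Add(-208, Mul(-60, -10788, -218))) = Mul(27, Add(-208, -141107040)) = Mul(27, -141107248) = -3809895696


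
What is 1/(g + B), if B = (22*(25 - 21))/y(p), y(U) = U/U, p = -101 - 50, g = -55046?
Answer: -1/54958 ≈ -1.8196e-5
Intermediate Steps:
p = -151
y(U) = 1
B = 88 (B = (22*(25 - 21))/1 = (22*4)*1 = 88*1 = 88)
1/(g + B) = 1/(-55046 + 88) = 1/(-54958) = -1/54958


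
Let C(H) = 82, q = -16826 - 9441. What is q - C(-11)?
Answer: -26349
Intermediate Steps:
q = -26267
q - C(-11) = -26267 - 1*82 = -26267 - 82 = -26349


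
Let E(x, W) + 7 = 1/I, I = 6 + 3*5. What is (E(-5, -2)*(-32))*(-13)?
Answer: -60736/21 ≈ -2892.2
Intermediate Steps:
I = 21 (I = 6 + 15 = 21)
E(x, W) = -146/21 (E(x, W) = -7 + 1/21 = -146/21)
(E(-5, -2)*(-32))*(-13) = -146/21*(-32)*(-13) = (4672/21)*(-13) = -60736/21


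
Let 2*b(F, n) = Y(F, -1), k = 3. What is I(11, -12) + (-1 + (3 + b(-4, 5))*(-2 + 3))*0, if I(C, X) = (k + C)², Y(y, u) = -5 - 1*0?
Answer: 196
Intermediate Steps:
Y(y, u) = -5 (Y(y, u) = -5 + 0 = -5)
b(F, n) = -5/2 (b(F, n) = (½)*(-5) = -5/2)
I(C, X) = (3 + C)²
I(11, -12) + (-1 + (3 + b(-4, 5))*(-2 + 3))*0 = (3 + 11)² + (-1 + (3 - 5/2)*(-2 + 3))*0 = 14² + (-1 + (½)*1)*0 = 196 + (-1 + ½)*0 = 196 - ½*0 = 196 + 0 = 196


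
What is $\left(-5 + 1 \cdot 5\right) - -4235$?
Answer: $4235$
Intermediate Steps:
$\left(-5 + 1 \cdot 5\right) - -4235 = \left(-5 + 5\right) + 4235 = 0 + 4235 = 4235$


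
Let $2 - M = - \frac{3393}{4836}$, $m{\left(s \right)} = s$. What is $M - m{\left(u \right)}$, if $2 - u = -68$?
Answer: $- \frac{8345}{124} \approx -67.298$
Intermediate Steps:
$u = 70$ ($u = 2 - -68 = 2 + 68 = 70$)
$M = \frac{335}{124}$ ($M = 2 - - \frac{3393}{4836} = 2 - \left(-3393\right) \frac{1}{4836} = 2 - - \frac{87}{124} = 2 + \frac{87}{124} = \frac{335}{124} \approx 2.7016$)
$M - m{\left(u \right)} = \frac{335}{124} - 70 = - \frac{8345}{124}$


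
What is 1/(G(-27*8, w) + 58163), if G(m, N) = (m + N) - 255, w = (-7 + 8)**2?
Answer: 1/57693 ≈ 1.7333e-5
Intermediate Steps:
w = 1 (w = 1**2 = 1)
G(m, N) = -255 + N + m (G(m, N) = (N + m) - 255 = -255 + N + m)
1/(G(-27*8, w) + 58163) = 1/((-255 + 1 - 27*8) + 58163) = 1/((-255 + 1 - 216) + 58163) = 1/(-470 + 58163) = 1/57693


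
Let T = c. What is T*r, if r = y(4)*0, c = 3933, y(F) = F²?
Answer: 0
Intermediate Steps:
T = 3933
r = 0 (r = 4²*0 = 16*0 = 0)
T*r = 3933*0 = 0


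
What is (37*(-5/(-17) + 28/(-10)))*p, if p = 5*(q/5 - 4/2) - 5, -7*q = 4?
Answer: 859029/595 ≈ 1443.7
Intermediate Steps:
q = -4/7 (q = -1/7*4 = -4/7 ≈ -0.57143)
p = -109/7 (p = 5*(-4/7/5 - 4/2) - 5 = 5*(-4/7*1/5 - 4*1/2) - 5 = 5*(-4/35 - 2) - 5 = 5*(-74/35) - 5 = -74/7 - 5 = -109/7 ≈ -15.571)
(37*(-5/(-17) + 28/(-10)))*p = (37*(-5/(-17) + 28/(-10)))*(-109/7) = (37*(-5*(-1/17) + 28*(-1/10)))*(-109/7) = (37*(5/17 - 14/5))*(-109/7) = (37*(-213/85))*(-109/7) = -7881/85*(-109/7) = 859029/595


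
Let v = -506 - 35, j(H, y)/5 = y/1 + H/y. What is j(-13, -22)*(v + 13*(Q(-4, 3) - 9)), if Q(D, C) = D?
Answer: 836025/11 ≈ 76002.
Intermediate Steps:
j(H, y) = 5*y + 5*H/y (j(H, y) = 5*(y/1 + H/y) = 5*(y*1 + H/y) = 5*(y + H/y) = 5*y + 5*H/y)
v = -541
j(-13, -22)*(v + 13*(Q(-4, 3) - 9)) = (5*(-22) + 5*(-13)/(-22))*(-541 + 13*(-4 - 9)) = (-110 + 5*(-13)*(-1/22))*(-541 + 13*(-13)) = (-110 + 65/22)*(-541 - 169) = -2355/22*(-710) = 836025/11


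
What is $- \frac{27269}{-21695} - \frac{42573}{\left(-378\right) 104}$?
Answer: $\frac{665206721}{284291280} \approx 2.3399$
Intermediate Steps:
$- \frac{27269}{-21695} - \frac{42573}{\left(-378\right) 104} = \left(-27269\right) \left(- \frac{1}{21695}\right) - \frac{42573}{-39312} = \frac{27269}{21695} - - \frac{14191}{13104} = \frac{27269}{21695} + \frac{14191}{13104} = \frac{665206721}{284291280}$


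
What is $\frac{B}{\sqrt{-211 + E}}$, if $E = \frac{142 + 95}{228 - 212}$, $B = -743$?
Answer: $\frac{2972 i \sqrt{3139}}{3139} \approx 53.046 i$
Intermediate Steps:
$E = \frac{237}{16} \approx 14.813$
$\frac{B}{\sqrt{-211 + E}} = - \frac{743}{\sqrt{-211 + \frac{237}{16}}} = - \frac{743}{\sqrt{- \frac{3139}{16}}} = - \frac{743}{\frac{1}{4} i \sqrt{3139}} = - 743 \left(- \frac{4 i \sqrt{3139}}{3139}\right) = \frac{2972 i \sqrt{3139}}{3139}$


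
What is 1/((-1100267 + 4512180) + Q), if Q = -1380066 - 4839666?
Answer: -1/2807819 ≈ -3.5615e-7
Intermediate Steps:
Q = -6219732
1/((-1100267 + 4512180) + Q) = 1/((-1100267 + 4512180) - 6219732) = 1/(3411913 - 6219732) = 1/(-2807819) = -1/2807819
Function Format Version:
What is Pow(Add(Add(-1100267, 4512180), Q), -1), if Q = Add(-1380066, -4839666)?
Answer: Rational(-1, 2807819) ≈ -3.5615e-7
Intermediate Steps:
Q = -6219732
Pow(Add(Add(-1100267, 4512180), Q), -1) = Pow(Add(Add(-1100267, 4512180), -6219732), -1) = Pow(Add(3411913, -6219732), -1) = Pow(-2807819, -1) = Rational(-1, 2807819)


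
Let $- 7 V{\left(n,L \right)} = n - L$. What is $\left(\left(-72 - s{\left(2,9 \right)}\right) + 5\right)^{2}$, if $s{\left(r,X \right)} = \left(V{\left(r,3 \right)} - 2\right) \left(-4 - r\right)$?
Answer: $\frac{299209}{49} \approx 6106.3$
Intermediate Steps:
$V{\left(n,L \right)} = - \frac{n}{7} + \frac{L}{7}$ ($V{\left(n,L \right)} = - \frac{n - L}{7} = - \frac{n}{7} + \frac{L}{7}$)
$s{\left(r,X \right)} = \left(-4 - r\right) \left(- \frac{11}{7} - \frac{r}{7}\right)$ ($s{\left(r,X \right)} = \left(\left(- \frac{r}{7} + \frac{1}{7} \cdot 3\right) - 2\right) \left(-4 - r\right) = \left(\left(- \frac{r}{7} + \frac{3}{7}\right) - 2\right) \left(-4 - r\right) = \left(\left(\frac{3}{7} - \frac{r}{7}\right) - 2\right) \left(-4 - r\right) = \left(- \frac{11}{7} - \frac{r}{7}\right) \left(-4 - r\right) = \left(-4 - r\right) \left(- \frac{11}{7} - \frac{r}{7}\right)$)
$\left(\left(-72 - s{\left(2,9 \right)}\right) + 5\right)^{2} = \left(\left(-72 - \left(\frac{44}{7} + \frac{2^{2}}{7} + \frac{15}{7} \cdot 2\right)\right) + 5\right)^{2} = \left(\left(-72 - \left(\frac{44}{7} + \frac{1}{7} \cdot 4 + \frac{30}{7}\right)\right) + 5\right)^{2} = \left(\left(-72 - \left(\frac{44}{7} + \frac{4}{7} + \frac{30}{7}\right)\right) + 5\right)^{2} = \left(\left(-72 - \frac{78}{7}\right) + 5\right)^{2} = \left(- \frac{582}{7} + 5\right)^{2} = \left(- \frac{547}{7}\right)^{2} = \frac{299209}{49}$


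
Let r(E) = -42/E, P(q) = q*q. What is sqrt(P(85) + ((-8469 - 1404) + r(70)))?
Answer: I*sqrt(66215)/5 ≈ 51.465*I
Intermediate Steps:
P(q) = q**2
sqrt(P(85) + ((-8469 - 1404) + r(70))) = sqrt(85**2 + ((-8469 - 1404) - 42/70)) = sqrt(7225 + (-9873 - 42*1/70)) = sqrt(7225 + (-9873 - 3/5)) = sqrt(7225 - 49368/5) = sqrt(-13243/5) = I*sqrt(66215)/5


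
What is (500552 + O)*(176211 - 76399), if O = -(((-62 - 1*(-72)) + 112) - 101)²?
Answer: 49917079132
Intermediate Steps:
O = -441 (O = -(((-62 + 72) + 112) - 101)² = -((10 + 112) - 101)² = -(122 - 101)² = -1*21² = -1*441 = -441)
(500552 + O)*(176211 - 76399) = (500552 - 441)*(176211 - 76399) = 500111*99812 = 49917079132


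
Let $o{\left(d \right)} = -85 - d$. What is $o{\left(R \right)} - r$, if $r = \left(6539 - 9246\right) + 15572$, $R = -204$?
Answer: $-12746$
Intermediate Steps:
$r = 12865$ ($r = -2707 + 15572 = 12865$)
$o{\left(R \right)} - r = \left(-85 - -204\right) - 12865 = \left(-85 + 204\right) - 12865 = 119 - 12865 = -12746$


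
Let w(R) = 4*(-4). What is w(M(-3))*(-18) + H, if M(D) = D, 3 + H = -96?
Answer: 189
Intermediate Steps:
H = -99 (H = -3 - 96 = -99)
w(R) = -16
w(M(-3))*(-18) + H = -16*(-18) - 99 = 288 - 99 = 189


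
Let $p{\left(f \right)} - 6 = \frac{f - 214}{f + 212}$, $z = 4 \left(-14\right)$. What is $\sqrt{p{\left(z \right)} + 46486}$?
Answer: $\frac{\sqrt{31427422}}{26} \approx 215.62$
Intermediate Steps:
$z = -56$
$p{\left(f \right)} = 6 + \frac{-214 + f}{212 + f}$ ($p{\left(f \right)} = 6 + \frac{f - 214}{f + 212} = 6 + \frac{f - 214}{212 + f} = 6 + \frac{-214 + f}{212 + f}$)
$\sqrt{p{\left(z \right)} + 46486} = \sqrt{\frac{1058 + 7 \left(-56\right)}{212 - 56} + 46486} = \sqrt{\frac{1058 - 392}{156} + 46486} = \sqrt{\frac{1}{156} \cdot 666 + 46486} = \sqrt{\frac{111}{26} + 46486} = \sqrt{\frac{1208747}{26}} = \frac{\sqrt{31427422}}{26}$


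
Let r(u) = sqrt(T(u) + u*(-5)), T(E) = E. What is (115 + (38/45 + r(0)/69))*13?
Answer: 67769/45 ≈ 1506.0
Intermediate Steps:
r(u) = 2*sqrt(-u) (r(u) = sqrt(u + u*(-5)) = sqrt(u - 5*u) = sqrt(-4*u) = 2*sqrt(-u))
(115 + (38/45 + r(0)/69))*13 = (115 + (38/45 + (2*sqrt(-1*0))/69))*13 = (115 + (38*(1/45) + (2*sqrt(0))*(1/69)))*13 = (115 + (38/45 + (2*0)*(1/69)))*13 = (115 + (38/45 + 0*(1/69)))*13 = (115 + (38/45 + 0))*13 = (115 + 38/45)*13 = (5213/45)*13 = 67769/45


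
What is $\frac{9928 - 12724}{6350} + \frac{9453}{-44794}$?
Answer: $- \frac{92635287}{142220950} \approx -0.65135$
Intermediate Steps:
$\frac{9928 - 12724}{6350} + \frac{9453}{-44794} = \left(9928 - 12724\right) \frac{1}{6350} + 9453 \left(- \frac{1}{44794}\right) = \left(-2796\right) \frac{1}{6350} - \frac{9453}{44794} = - \frac{1398}{3175} - \frac{9453}{44794} = - \frac{92635287}{142220950}$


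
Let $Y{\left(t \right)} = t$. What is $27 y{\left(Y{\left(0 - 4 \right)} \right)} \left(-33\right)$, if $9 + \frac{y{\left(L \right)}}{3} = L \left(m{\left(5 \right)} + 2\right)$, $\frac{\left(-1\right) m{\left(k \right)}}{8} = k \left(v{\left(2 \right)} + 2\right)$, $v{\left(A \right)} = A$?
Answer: $-1665279$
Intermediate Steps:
$m{\left(k \right)} = - 32 k$ ($m{\left(k \right)} = - 8 k \left(2 + 2\right) = - 8 k 4 = - 8 \cdot 4 k = - 32 k$)
$y{\left(L \right)} = -27 - 474 L$ ($y{\left(L \right)} = -27 + 3 L \left(\left(-32\right) 5 + 2\right) = -27 + 3 L \left(-160 + 2\right) = -27 + 3 L \left(-158\right) = -27 + 3 \left(- 158 L\right) = -27 - 474 L$)
$27 y{\left(Y{\left(0 - 4 \right)} \right)} \left(-33\right) = 27 \left(-27 - 474 \left(0 - 4\right)\right) \left(-33\right) = 27 \left(-27 - -1896\right) \left(-33\right) = 27 \left(-27 + 1896\right) \left(-33\right) = 27 \cdot 1869 \left(-33\right) = 50463 \left(-33\right) = -1665279$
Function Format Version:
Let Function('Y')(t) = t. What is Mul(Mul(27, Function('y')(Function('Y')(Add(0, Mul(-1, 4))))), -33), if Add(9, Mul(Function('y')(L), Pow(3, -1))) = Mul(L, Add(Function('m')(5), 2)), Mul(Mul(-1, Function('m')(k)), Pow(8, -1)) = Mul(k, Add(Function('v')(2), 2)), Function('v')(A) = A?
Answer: -1665279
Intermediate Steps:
Function('m')(k) = Mul(-32, k) (Function('m')(k) = Mul(-8, Mul(k, Add(2, 2))) = Mul(-8, Mul(k, 4)) = Mul(-8, Mul(4, k)) = Mul(-32, k))
Function('y')(L) = Add(-27, Mul(-474, L)) (Function('y')(L) = Add(-27, Mul(3, Mul(L, Add(Mul(-32, 5), 2)))) = Add(-27, Mul(3, Mul(L, Add(-160, 2)))) = Add(-27, Mul(3, Mul(L, -158))) = Add(-27, Mul(3, Mul(-158, L))) = Add(-27, Mul(-474, L)))
Mul(Mul(27, Function('y')(Function('Y')(Add(0, Mul(-1, 4))))), -33) = Mul(Mul(27, Add(-27, Mul(-474, Add(0, Mul(-1, 4))))), -33) = Mul(Mul(27, Add(-27, Mul(-474, Add(0, -4)))), -33) = Mul(Mul(27, Add(-27, Mul(-474, -4))), -33) = Mul(Mul(27, Add(-27, 1896)), -33) = Mul(Mul(27, 1869), -33) = Mul(50463, -33) = -1665279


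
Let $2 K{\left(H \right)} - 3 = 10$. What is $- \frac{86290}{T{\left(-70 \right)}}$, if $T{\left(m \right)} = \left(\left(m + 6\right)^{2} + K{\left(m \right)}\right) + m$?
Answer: $- \frac{34516}{1613} \approx -21.399$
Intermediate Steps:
$K{\left(H \right)} = \frac{13}{2}$ ($K{\left(H \right)} = \frac{3}{2} + \frac{1}{2} \cdot 10 = \frac{3}{2} + 5 = \frac{13}{2}$)
$T{\left(m \right)} = \frac{13}{2} + m + \left(6 + m\right)^{2}$ ($T{\left(m \right)} = \left(\left(m + 6\right)^{2} + \frac{13}{2}\right) + m = \left(\left(6 + m\right)^{2} + \frac{13}{2}\right) + m = \left(\frac{13}{2} + \left(6 + m\right)^{2}\right) + m = \frac{13}{2} + m + \left(6 + m\right)^{2}$)
$- \frac{86290}{T{\left(-70 \right)}} = - \frac{86290}{\frac{85}{2} + \left(-70\right)^{2} + 13 \left(-70\right)} = - \frac{86290}{\frac{85}{2} + 4900 - 910} = - \frac{86290}{\frac{8065}{2}} = \left(-86290\right) \frac{2}{8065} = - \frac{34516}{1613}$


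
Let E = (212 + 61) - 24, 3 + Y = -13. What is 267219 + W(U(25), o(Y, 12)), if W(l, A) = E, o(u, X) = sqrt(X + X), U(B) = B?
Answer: 267468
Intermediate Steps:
Y = -16 (Y = -3 - 13 = -16)
E = 249 (E = 273 - 24 = 249)
o(u, X) = sqrt(2)*sqrt(X) (o(u, X) = sqrt(2*X) = sqrt(2)*sqrt(X))
W(l, A) = 249
267219 + W(U(25), o(Y, 12)) = 267219 + 249 = 267468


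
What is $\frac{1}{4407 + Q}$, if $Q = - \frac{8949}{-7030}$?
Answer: $\frac{370}{1631061} \approx 0.00022685$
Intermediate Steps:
$Q = \frac{471}{370}$ ($Q = \left(-8949\right) \left(- \frac{1}{7030}\right) = \frac{471}{370} \approx 1.273$)
$\frac{1}{4407 + Q} = \frac{1}{4407 + \frac{471}{370}} = \frac{1}{\frac{1631061}{370}} = \frac{370}{1631061}$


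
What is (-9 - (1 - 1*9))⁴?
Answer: 1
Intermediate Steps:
(-9 - (1 - 1*9))⁴ = (-9 - (1 - 9))⁴ = (-9 - 1*(-8))⁴ = (-9 + 8)⁴ = (-1)⁴ = 1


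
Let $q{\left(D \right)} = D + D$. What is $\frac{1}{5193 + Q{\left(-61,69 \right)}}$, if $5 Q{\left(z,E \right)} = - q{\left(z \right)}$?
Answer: $\frac{5}{26087} \approx 0.00019167$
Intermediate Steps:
$q{\left(D \right)} = 2 D$
$Q{\left(z,E \right)} = - \frac{2 z}{5}$ ($Q{\left(z,E \right)} = \frac{\left(-1\right) 2 z}{5} = \frac{\left(-2\right) z}{5} = - \frac{2 z}{5}$)
$\frac{1}{5193 + Q{\left(-61,69 \right)}} = \frac{1}{5193 - - \frac{122}{5}} = \frac{1}{5193 + \frac{122}{5}} = \frac{1}{\frac{26087}{5}} = \frac{5}{26087}$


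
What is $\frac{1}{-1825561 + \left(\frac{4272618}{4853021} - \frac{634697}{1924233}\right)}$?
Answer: $- \frac{9338343157893}{17047709932351620616} \approx -5.4778 \cdot 10^{-7}$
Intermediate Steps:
$\frac{1}{-1825561 + \left(\frac{4272618}{4853021} - \frac{634697}{1924233}\right)} = \frac{1}{-1825561 + \frac{5141314682357}{9338343157893}} = \frac{1}{- \frac{17047709932351620616}{9338343157893}} = - \frac{9338343157893}{17047709932351620616}$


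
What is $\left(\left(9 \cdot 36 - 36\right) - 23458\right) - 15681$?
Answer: $-38851$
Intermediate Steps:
$\left(\left(9 \cdot 36 - 36\right) - 23458\right) - 15681 = \left(\left(324 - 36\right) - 23458\right) - 15681 = \left(288 - 23458\right) - 15681 = -23170 - 15681 = -38851$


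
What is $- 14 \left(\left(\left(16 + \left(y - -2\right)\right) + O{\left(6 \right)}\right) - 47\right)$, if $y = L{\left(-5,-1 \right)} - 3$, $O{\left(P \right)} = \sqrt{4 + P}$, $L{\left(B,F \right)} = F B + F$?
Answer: $392 - 14 \sqrt{10} \approx 347.73$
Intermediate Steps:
$L{\left(B,F \right)} = F + B F$ ($L{\left(B,F \right)} = B F + F = F + B F$)
$y = 1$ ($y = - (1 - 5) - 3 = \left(-1\right) \left(-4\right) - 3 = 4 - 3 = 1$)
$- 14 \left(\left(\left(16 + \left(y - -2\right)\right) + O{\left(6 \right)}\right) - 47\right) = - 14 \left(\left(\left(16 + \left(1 - -2\right)\right) + \sqrt{4 + 6}\right) - 47\right) = - 14 \left(\left(\left(16 + \left(1 + 2\right)\right) + \sqrt{10}\right) - 47\right) = - 14 \left(\left(\left(16 + 3\right) + \sqrt{10}\right) - 47\right) = - 14 \left(\left(19 + \sqrt{10}\right) - 47\right) = - 14 \left(-28 + \sqrt{10}\right) = 392 - 14 \sqrt{10}$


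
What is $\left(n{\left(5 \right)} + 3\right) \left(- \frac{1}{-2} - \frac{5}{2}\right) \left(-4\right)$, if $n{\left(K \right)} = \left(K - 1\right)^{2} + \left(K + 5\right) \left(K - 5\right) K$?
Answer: $152$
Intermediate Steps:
$n{\left(K \right)} = \left(-1 + K\right)^{2} + K \left(-5 + K\right) \left(5 + K\right)$ ($n{\left(K \right)} = \left(-1 + K\right)^{2} + \left(5 + K\right) \left(-5 + K\right) K = \left(-1 + K\right)^{2} + \left(-5 + K\right) \left(5 + K\right) K = \left(-1 + K\right)^{2} + K \left(-5 + K\right) \left(5 + K\right)$)
$\left(n{\left(5 \right)} + 3\right) \left(- \frac{1}{-2} - \frac{5}{2}\right) \left(-4\right) = \left(\left(5^{3} + \left(-1 + 5\right)^{2} - 125\right) + 3\right) \left(- \frac{1}{-2} - \frac{5}{2}\right) \left(-4\right) = \left(\left(125 + 4^{2} - 125\right) + 3\right) \left(\left(-1\right) \left(- \frac{1}{2}\right) - \frac{5}{2}\right) \left(-4\right) = \left(\left(125 + 16 - 125\right) + 3\right) \left(\frac{1}{2} - \frac{5}{2}\right) \left(-4\right) = \left(16 + 3\right) \left(-2\right) \left(-4\right) = 19 \left(-2\right) \left(-4\right) = \left(-38\right) \left(-4\right) = 152$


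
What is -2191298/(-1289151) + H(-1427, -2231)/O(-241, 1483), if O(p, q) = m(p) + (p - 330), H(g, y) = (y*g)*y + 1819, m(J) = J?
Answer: 2289111174166876/261697653 ≈ 8.7472e+6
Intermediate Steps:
H(g, y) = 1819 + g*y² (H(g, y) = (g*y)*y + 1819 = g*y² + 1819 = 1819 + g*y²)
O(p, q) = -330 + 2*p (O(p, q) = p + (p - 330) = p + (-330 + p) = -330 + 2*p)
-2191298/(-1289151) + H(-1427, -2231)/O(-241, 1483) = -2191298/(-1289151) + (1819 - 1427*(-2231)²)/(-330 + 2*(-241)) = -2191298*(-1/1289151) + (1819 - 1427*4977361)/(-330 - 482) = 2191298/1289151 + (1819 - 7102694147)/(-812) = 2191298/1289151 - 7102692328*(-1/812) = 2191298/1289151 + 1775673082/203 = 2289111174166876/261697653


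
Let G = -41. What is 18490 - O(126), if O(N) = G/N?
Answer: 2329781/126 ≈ 18490.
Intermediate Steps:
O(N) = -41/N
18490 - O(126) = 18490 - (-41)/126 = 18490 - 1*(-41/126) = 18490 + 41/126 = 2329781/126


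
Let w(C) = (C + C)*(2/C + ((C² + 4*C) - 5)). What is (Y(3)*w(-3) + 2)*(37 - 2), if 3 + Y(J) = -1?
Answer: -7210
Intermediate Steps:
Y(J) = -4 (Y(J) = -3 - 1 = -4)
w(C) = 2*C*(-5 + C² + 2/C + 4*C) (w(C) = (2*C)*(2/C + (-5 + C² + 4*C)) = (2*C)*(-5 + C² + 2/C + 4*C) = 2*C*(-5 + C² + 2/C + 4*C))
(Y(3)*w(-3) + 2)*(37 - 2) = (-4*(4 - 10*(-3) + 2*(-3)³ + 8*(-3)²) + 2)*(37 - 2) = (-4*(4 + 30 + 2*(-27) + 8*9) + 2)*35 = (-4*(4 + 30 - 54 + 72) + 2)*35 = (-4*52 + 2)*35 = (-208 + 2)*35 = -206*35 = -7210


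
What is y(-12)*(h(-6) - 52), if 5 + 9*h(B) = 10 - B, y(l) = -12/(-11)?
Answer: -1828/33 ≈ -55.394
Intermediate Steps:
y(l) = 12/11 (y(l) = -12*(-1/11) = 12/11)
h(B) = 5/9 - B/9 (h(B) = -5/9 + (10 - B)/9 = -5/9 + (10/9 - B/9) = 5/9 - B/9)
y(-12)*(h(-6) - 52) = 12*((5/9 - 1/9*(-6)) - 52)/11 = 12*((5/9 + 2/3) - 52)/11 = 12*(11/9 - 52)/11 = (12/11)*(-457/9) = -1828/33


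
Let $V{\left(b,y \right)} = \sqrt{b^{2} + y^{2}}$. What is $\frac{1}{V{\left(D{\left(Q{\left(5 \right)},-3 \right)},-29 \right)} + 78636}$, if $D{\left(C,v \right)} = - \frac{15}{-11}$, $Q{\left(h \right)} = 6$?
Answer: $\frac{4757478}{374108989015} - \frac{11 \sqrt{101986}}{748217978030} \approx 1.2712 \cdot 10^{-5}$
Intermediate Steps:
$D{\left(C,v \right)} = \frac{15}{11}$ ($D{\left(C,v \right)} = \left(-15\right) \left(- \frac{1}{11}\right) = \frac{15}{11}$)
$\frac{1}{V{\left(D{\left(Q{\left(5 \right)},-3 \right)},-29 \right)} + 78636} = \frac{1}{\sqrt{\left(\frac{15}{11}\right)^{2} + \left(-29\right)^{2}} + 78636} = \frac{1}{\sqrt{\frac{225}{121} + 841} + 78636} = \frac{1}{\sqrt{\frac{101986}{121}} + 78636} = \frac{1}{\frac{\sqrt{101986}}{11} + 78636} = \frac{1}{78636 + \frac{\sqrt{101986}}{11}}$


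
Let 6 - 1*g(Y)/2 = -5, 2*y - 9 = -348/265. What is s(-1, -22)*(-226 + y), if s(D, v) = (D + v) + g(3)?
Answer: 117743/530 ≈ 222.16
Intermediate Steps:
y = 2037/530 (y = 9/2 + (-348/265)/2 = 9/2 + (-348*1/265)/2 = 9/2 + (1/2)*(-348/265) = 9/2 - 174/265 = 2037/530 ≈ 3.8434)
g(Y) = 22 (g(Y) = 12 - 2*(-5) = 12 + 10 = 22)
s(D, v) = 22 + D + v (s(D, v) = (D + v) + 22 = 22 + D + v)
s(-1, -22)*(-226 + y) = (22 - 1 - 22)*(-226 + 2037/530) = -1*(-117743/530) = 117743/530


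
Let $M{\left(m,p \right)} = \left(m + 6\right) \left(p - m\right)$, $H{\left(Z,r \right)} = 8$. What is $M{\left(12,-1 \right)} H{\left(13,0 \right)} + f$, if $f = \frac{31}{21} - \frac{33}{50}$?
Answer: $- \frac{1964743}{1050} \approx -1871.2$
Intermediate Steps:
$f = \frac{857}{1050}$ ($f = 31 \cdot \frac{1}{21} - \frac{33}{50} = \frac{31}{21} - \frac{33}{50} = \frac{857}{1050} \approx 0.81619$)
$M{\left(m,p \right)} = \left(6 + m\right) \left(p - m\right)$
$M{\left(12,-1 \right)} H{\left(13,0 \right)} + f = \left(- 12^{2} - 72 + 6 \left(-1\right) + 12 \left(-1\right)\right) 8 + \frac{857}{1050} = \left(\left(-1\right) 144 - 72 - 6 - 12\right) 8 + \frac{857}{1050} = \left(-144 - 72 - 6 - 12\right) 8 + \frac{857}{1050} = \left(-234\right) 8 + \frac{857}{1050} = -1872 + \frac{857}{1050} = - \frac{1964743}{1050}$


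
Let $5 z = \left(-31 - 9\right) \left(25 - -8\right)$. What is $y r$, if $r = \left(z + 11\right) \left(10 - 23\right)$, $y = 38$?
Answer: $124982$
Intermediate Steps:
$z = -264$ ($z = \frac{\left(-31 - 9\right) \left(25 - -8\right)}{5} = \frac{\left(-40\right) \left(25 + 8\right)}{5} = \frac{\left(-40\right) 33}{5} = \frac{1}{5} \left(-1320\right) = -264$)
$r = 3289$ ($r = \left(-264 + 11\right) \left(10 - 23\right) = \left(-253\right) \left(-13\right) = 3289$)
$y r = 38 \cdot 3289 = 124982$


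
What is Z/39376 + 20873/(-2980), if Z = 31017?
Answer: -182366147/29335120 ≈ -6.2167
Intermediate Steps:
Z/39376 + 20873/(-2980) = 31017/39376 + 20873/(-2980) = 31017*(1/39376) + 20873*(-1/2980) = 31017/39376 - 20873/2980 = -182366147/29335120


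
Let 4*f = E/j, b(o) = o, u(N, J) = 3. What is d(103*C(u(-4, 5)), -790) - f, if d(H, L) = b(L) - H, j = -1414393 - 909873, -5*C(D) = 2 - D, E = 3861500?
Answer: -9415423223/11621330 ≈ -810.18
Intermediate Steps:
C(D) = -⅖ + D/5 (C(D) = -(2 - D)/5 = -⅖ + D/5)
j = -2324266
f = -965375/2324266 (f = (3861500/(-2324266))/4 = (3861500*(-1/2324266))/4 = (¼)*(-1930750/1162133) = -965375/2324266 ≈ -0.41535)
d(H, L) = L - H
d(103*C(u(-4, 5)), -790) - f = (-790 - 103*(-⅖ + (⅕)*3)) - 1*(-965375/2324266) = (-790 - 103*(-⅖ + ⅗)) + 965375/2324266 = (-790 - 103/5) + 965375/2324266 = -4053/5 + 965375/2324266 = -9415423223/11621330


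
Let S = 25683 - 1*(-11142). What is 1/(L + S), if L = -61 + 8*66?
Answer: 1/37292 ≈ 2.6815e-5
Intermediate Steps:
L = 467 (L = -61 + 528 = 467)
S = 36825 (S = 25683 + 11142 = 36825)
1/(L + S) = 1/(467 + 36825) = 1/37292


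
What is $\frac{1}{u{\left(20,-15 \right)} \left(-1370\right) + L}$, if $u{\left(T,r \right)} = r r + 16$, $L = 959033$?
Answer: $\frac{1}{628863} \approx 1.5902 \cdot 10^{-6}$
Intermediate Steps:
$u{\left(T,r \right)} = 16 + r^{2}$ ($u{\left(T,r \right)} = r^{2} + 16 = 16 + r^{2}$)
$\frac{1}{u{\left(20,-15 \right)} \left(-1370\right) + L} = \frac{1}{\left(16 + \left(-15\right)^{2}\right) \left(-1370\right) + 959033} = \frac{1}{\left(16 + 225\right) \left(-1370\right) + 959033} = \frac{1}{241 \left(-1370\right) + 959033} = \frac{1}{-330170 + 959033} = \frac{1}{628863}$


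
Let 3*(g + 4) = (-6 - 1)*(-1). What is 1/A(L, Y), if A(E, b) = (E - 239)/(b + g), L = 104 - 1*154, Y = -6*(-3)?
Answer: -49/867 ≈ -0.056517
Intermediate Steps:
Y = 18
g = -5/3 (g = -4 + ((-6 - 1)*(-1))/3 = -4 + (-7*(-1))/3 = -4 + (⅓)*7 = -4 + 7/3 = -5/3 ≈ -1.6667)
L = -50 (L = 104 - 154 = -50)
A(E, b) = (-239 + E)/(-5/3 + b) (A(E, b) = (E - 239)/(b - 5/3) = (-239 + E)/(-5/3 + b))
1/A(L, Y) = 1/(3*(-239 - 50)/(-5 + 3*18)) = 1/(3*(-289)/(-5 + 54)) = 1/(3*(-289)/49) = 1/(3*(1/49)*(-289)) = 1/(-867/49) = -49/867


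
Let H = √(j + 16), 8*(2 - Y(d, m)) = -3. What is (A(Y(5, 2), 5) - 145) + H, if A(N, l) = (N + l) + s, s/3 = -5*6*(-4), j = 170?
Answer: 1779/8 + √186 ≈ 236.01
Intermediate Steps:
Y(d, m) = 19/8 (Y(d, m) = 2 - ⅛*(-3) = 2 + 3/8 = 19/8)
s = 360 (s = 3*(-5*6*(-4)) = 3*(-30*(-4)) = 3*120 = 360)
A(N, l) = 360 + N + l (A(N, l) = (N + l) + 360 = 360 + N + l)
H = √186 (H = √(170 + 16) = √186 ≈ 13.638)
(A(Y(5, 2), 5) - 145) + H = ((360 + 19/8 + 5) - 145) + √186 = (2939/8 - 145) + √186 = 1779/8 + √186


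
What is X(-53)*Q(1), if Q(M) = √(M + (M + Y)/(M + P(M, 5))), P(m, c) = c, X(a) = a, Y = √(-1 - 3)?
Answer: -53*√(42 + 12*I)/6 ≈ -57.816 - 8.0975*I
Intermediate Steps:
Y = 2*I (Y = √(-4) = 2*I ≈ 2.0*I)
Q(M) = √(M + (M + 2*I)/(5 + M)) (Q(M) = √(M + (M + 2*I)/(M + 5)) = √(M + (M + 2*I)/(5 + M)))
X(-53)*Q(1) = -53*√(1 + 2*I + 1*(5 + 1))/√(5 + 1) = -53*√6*√(1 + 2*I + 1*6)/6 = -53*√6*√(1 + 2*I + 6)/6 = -53*√6*√(7 + 2*I)/6 = -53*√(7/6 + I/3)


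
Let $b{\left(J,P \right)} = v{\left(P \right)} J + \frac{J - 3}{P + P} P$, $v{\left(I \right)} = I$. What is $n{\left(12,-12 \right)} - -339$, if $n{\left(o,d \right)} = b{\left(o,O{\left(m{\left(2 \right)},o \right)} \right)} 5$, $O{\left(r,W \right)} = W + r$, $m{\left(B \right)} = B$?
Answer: $\frac{2403}{2} \approx 1201.5$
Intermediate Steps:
$b{\left(J,P \right)} = - \frac{3}{2} + \frac{J}{2} + J P$ ($b{\left(J,P \right)} = P J + \frac{J - 3}{P + P} P = J P + \frac{-3 + J}{2 P} P = J P + \left(- \frac{3}{2} + \frac{J}{2}\right) = - \frac{3}{2} + \frac{J}{2} + J P$)
$n{\left(o,d \right)} = - \frac{15}{2} + \frac{5 o}{2} + 5 o \left(2 + o\right)$ ($n{\left(o,d \right)} = \left(- \frac{3}{2} + \frac{o}{2} + o \left(o + 2\right)\right) 5 = \left(- \frac{3}{2} + \frac{o}{2} + o \left(2 + o\right)\right) 5 = - \frac{15}{2} + \frac{5 o}{2} + 5 o \left(2 + o\right)$)
$n{\left(12,-12 \right)} - -339 = \left(- \frac{15}{2} + 5 \cdot 12^{2} + \frac{25}{2} \cdot 12\right) - -339 = \left(- \frac{15}{2} + 5 \cdot 144 + 150\right) + 339 = \left(- \frac{15}{2} + 720 + 150\right) + 339 = \frac{1725}{2} + 339 = \frac{2403}{2}$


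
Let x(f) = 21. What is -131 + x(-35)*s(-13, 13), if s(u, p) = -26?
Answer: -677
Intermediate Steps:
-131 + x(-35)*s(-13, 13) = -131 + 21*(-26) = -131 - 546 = -677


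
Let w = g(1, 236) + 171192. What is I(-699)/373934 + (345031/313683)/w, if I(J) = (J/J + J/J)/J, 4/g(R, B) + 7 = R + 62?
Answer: 210179098408445/32750923155541708557 ≈ 6.4175e-6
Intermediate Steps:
g(R, B) = 4/(55 + R) (g(R, B) = 4/(-7 + (R + 62)) = 4/(-7 + (62 + R)) = 4/(55 + R))
I(J) = 2/J (I(J) = (1 + 1)/J = 2/J)
w = 2396689/14 (w = 4/(55 + 1) + 171192 = 4/56 + 171192 = 4*(1/56) + 171192 = 1/14 + 171192 = 2396689/14 ≈ 1.7119e+5)
I(-699)/373934 + (345031/313683)/w = (2/(-699))/373934 + (345031/313683)/(2396689/14) = (2*(-1/699))*(1/373934) + (345031*(1/313683))*(14/2396689) = -2/699*1/373934 + (345031/313683)*(14/2396689) = -1/130689933 + 4830434/751800595587 = 210179098408445/32750923155541708557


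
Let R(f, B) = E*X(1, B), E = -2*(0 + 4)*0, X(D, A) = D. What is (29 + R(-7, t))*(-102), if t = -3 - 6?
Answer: -2958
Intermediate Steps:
t = -9
E = 0 (E = -2*4*0 = -8*0 = 0)
R(f, B) = 0 (R(f, B) = 0*1 = 0)
(29 + R(-7, t))*(-102) = (29 + 0)*(-102) = 29*(-102) = -2958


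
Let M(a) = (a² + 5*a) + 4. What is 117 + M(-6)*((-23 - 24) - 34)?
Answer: -693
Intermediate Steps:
M(a) = 4 + a² + 5*a
117 + M(-6)*((-23 - 24) - 34) = 117 + (4 + (-6)² + 5*(-6))*((-23 - 24) - 34) = 117 + (4 + 36 - 30)*(-47 - 34) = 117 + 10*(-81) = 117 - 810 = -693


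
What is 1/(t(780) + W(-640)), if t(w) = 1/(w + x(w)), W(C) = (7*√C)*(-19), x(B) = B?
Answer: 1560/27550688256001 + 2589350400*I*√10/27550688256001 ≈ 5.6623e-11 + 0.00029721*I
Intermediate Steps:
W(C) = -133*√C
t(w) = 1/(2*w) (t(w) = 1/(w + w) = 1/(2*w))
1/(t(780) + W(-640)) = 1/((½)/780 - 1064*I*√10) = 1/((½)*(1/780) - 1064*I*√10) = 1/(1/1560 - 1064*I*√10)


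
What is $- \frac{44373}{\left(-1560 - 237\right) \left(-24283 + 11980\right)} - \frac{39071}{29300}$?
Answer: $- \frac{288366993587}{215926262100} \approx -1.3355$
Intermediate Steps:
$- \frac{44373}{\left(-1560 - 237\right) \left(-24283 + 11980\right)} - \frac{39071}{29300} = - \frac{44373}{\left(-1797\right) \left(-12303\right)} - \frac{39071}{29300} = - \frac{44373}{22108491} - \frac{39071}{29300} = \left(-44373\right) \frac{1}{22108491} - \frac{39071}{29300} = - \frac{14791}{7369497} - \frac{39071}{29300} = - \frac{288366993587}{215926262100}$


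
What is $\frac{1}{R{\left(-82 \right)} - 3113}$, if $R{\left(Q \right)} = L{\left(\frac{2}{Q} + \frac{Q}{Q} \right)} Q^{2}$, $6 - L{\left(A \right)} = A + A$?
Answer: $\frac{1}{24111} \approx 4.1475 \cdot 10^{-5}$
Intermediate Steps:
$L{\left(A \right)} = 6 - 2 A$ ($L{\left(A \right)} = 6 - \left(A + A\right) = 6 - 2 A$)
$R{\left(Q \right)} = Q^{2} \left(4 - \frac{4}{Q}\right)$ ($R{\left(Q \right)} = \left(6 - 2 \left(\frac{2}{Q} + \frac{Q}{Q}\right)\right) Q^{2} = \left(6 - 2 \left(\frac{2}{Q} + 1\right)\right) Q^{2} = \left(6 - 2 \left(1 + \frac{2}{Q}\right)\right) Q^{2} = \left(6 - \left(2 + \frac{4}{Q}\right)\right) Q^{2} = \left(4 - \frac{4}{Q}\right) Q^{2} = Q^{2} \left(4 - \frac{4}{Q}\right)$)
$\frac{1}{R{\left(-82 \right)} - 3113} = \frac{1}{4 \left(-82\right) \left(-1 - 82\right) - 3113} = \frac{1}{4 \left(-82\right) \left(-83\right) - 3113} = \frac{1}{27224 - 3113} = \frac{1}{24111}$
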